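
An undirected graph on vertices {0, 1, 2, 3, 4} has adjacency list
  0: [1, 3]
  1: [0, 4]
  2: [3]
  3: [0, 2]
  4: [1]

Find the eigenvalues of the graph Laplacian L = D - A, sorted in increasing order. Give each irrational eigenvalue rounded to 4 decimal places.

Each diagonal entry of L is the vertex degree and each off-diagonal entry is -1 where an edge is present, 0 otherwise; in the order [0, 1, 2, 3, 4] the diagonal is [2, 2, 1, 2, 1]. Diagonalising L (or applying a numerical eigensolver to the 5x5 matrix) gives the spectrum above.

[0, 0.3820, 1.3820, 2.6180, 3.6180]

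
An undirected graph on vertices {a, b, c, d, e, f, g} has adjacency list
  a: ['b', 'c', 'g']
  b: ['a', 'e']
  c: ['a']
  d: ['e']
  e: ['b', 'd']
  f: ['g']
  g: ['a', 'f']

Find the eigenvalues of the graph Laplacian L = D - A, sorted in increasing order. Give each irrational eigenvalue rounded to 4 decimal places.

[0, 0.2603, 0.6262, 1.4055, 2.2742, 3.0996, 4.3342]

With the vertex order [a, b, c, d, e, f, g], the degrees are [3, 2, 1, 1, 2, 1, 2], giving D = diag(3, 2, 1, 1, 2, 1, 2) and L = D - A. L is symmetric positive semidefinite, so every eigenvalue is real and nonnegative. There is one zero in the spectrum, matching the 1 component.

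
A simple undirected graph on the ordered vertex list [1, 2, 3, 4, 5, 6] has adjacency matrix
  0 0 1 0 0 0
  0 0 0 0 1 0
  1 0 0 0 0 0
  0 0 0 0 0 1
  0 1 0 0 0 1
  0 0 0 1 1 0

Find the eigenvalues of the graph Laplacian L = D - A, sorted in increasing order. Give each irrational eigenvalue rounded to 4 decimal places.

Reading degrees in the order [1, 2, 3, 4, 5, 6] gives [1, 1, 1, 1, 2, 2]; set D = diag(1, 1, 1, 1, 2, 2) and form L = D - A. The multiplicity of 0 as a Laplacian eigenvalue equals the number of connected components. The 2 zero eigenvalues correspond to the 2 connected components. The largest eigenvalue, 3.4142, is at most the vertex count 6.

[0, 0, 0.5858, 2, 2, 3.4142]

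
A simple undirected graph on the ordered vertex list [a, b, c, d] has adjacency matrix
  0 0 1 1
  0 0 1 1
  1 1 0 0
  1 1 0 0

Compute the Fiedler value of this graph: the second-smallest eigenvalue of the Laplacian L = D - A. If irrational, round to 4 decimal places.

Reading degrees in the order [a, b, c, d] gives [2, 2, 2, 2]; set D = diag(2, 2, 2, 2) and form L = D - A. Computing the eigenvalues of L and sorting gives [0, 2, 2, 4]. The Fiedler value lambda_2 = 2 is strictly positive, so the graph is connected. The largest eigenvalue, 4, is at most the vertex count 4. By the matrix-tree theorem the graph has (1/4) * product of the nonzero eigenvalues = 4 spanning trees.

2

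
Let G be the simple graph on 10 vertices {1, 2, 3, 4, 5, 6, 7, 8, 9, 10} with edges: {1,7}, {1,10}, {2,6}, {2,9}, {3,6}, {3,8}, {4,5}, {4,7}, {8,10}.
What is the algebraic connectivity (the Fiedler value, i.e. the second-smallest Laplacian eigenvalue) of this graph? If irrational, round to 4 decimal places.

Reading degrees in the order [1, 2, 3, 4, 5, 6, 7, 8, 9, 10] gives [2, 2, 2, 2, 1, 2, 2, 2, 1, 2]; set D = diag(2, 2, 2, 2, 1, 2, 2, 2, 1, 2) and form L = D - A. The smallest Laplacian eigenvalue is always 0. The next one, lambda_2 = 0.0979, measures how hard the graph is to disconnect: larger values mean better connectivity.

0.0979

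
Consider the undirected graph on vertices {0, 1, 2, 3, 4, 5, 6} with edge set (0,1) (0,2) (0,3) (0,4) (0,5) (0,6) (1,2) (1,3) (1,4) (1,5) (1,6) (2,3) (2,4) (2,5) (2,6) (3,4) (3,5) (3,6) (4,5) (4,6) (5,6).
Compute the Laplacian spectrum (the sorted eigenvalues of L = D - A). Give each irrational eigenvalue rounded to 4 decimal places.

[0, 7, 7, 7, 7, 7, 7]

Reading degrees in the order [0, 1, 2, 3, 4, 5, 6] gives [6, 6, 6, 6, 6, 6, 6]; set D = diag(6, 6, 6, 6, 6, 6, 6) and form L = D - A. L is symmetric positive semidefinite, so every eigenvalue is real and nonnegative. The eigenvalues sum to 42, which equals trace(L) = 2|E|.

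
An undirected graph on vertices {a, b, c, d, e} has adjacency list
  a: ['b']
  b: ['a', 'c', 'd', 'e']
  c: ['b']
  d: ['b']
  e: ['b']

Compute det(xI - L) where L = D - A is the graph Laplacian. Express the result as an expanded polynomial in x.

x^5 - 8x^4 + 18x^3 - 16x^2 + 5x

Each diagonal entry of L is the vertex degree and each off-diagonal entry is -1 where an edge is present, 0 otherwise; in the order [a, b, c, d, e] the diagonal is [1, 4, 1, 1, 1]. The eigenvalues of L are [0, 1, 1, 1, 5]; the characteristic polynomial is the product of (x - lambda_i), which multiplies out to x^5 - 8x^4 + 18x^3 - 16x^2 + 5x. The constant term is 0 because L is singular (the all-ones vector lies in its kernel). The eigenvalues sum to 8, which equals trace(L) = 2|E|.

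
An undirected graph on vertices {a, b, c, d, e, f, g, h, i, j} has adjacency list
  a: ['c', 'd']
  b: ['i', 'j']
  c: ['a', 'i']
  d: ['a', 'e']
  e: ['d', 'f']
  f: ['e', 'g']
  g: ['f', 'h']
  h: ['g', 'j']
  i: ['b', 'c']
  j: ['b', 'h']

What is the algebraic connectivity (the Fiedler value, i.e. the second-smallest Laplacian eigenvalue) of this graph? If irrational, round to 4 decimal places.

0.3820

Each diagonal entry of L is the vertex degree and each off-diagonal entry is -1 where an edge is present, 0 otherwise; in the order [a, b, c, d, e, f, g, h, i, j] the diagonal is [2, 2, 2, 2, 2, 2, 2, 2, 2, 2]. Computing the eigenvalues of L and sorting gives [0, 0.3820, 0.3820, 1.3820, 1.3820, 2.6180, 2.6180, 3.6180, 3.6180, 4]. The Fiedler value lambda_2 = 0.3820 is strictly positive, so the graph is connected. The largest eigenvalue, 4, is at most the vertex count 10.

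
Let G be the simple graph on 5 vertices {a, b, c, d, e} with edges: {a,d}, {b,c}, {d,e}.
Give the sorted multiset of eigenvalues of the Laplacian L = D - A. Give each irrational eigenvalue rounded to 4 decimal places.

[0, 0, 1, 2, 3]

With the vertex order [a, b, c, d, e], the degrees are [1, 1, 1, 2, 1], giving D = diag(1, 1, 1, 2, 1) and L = D - A. The multiplicity of 0 as a Laplacian eigenvalue equals the number of connected components. The 2 zero eigenvalues correspond to the 2 connected components. There are 2 zeros in the spectrum, matching the 2 components.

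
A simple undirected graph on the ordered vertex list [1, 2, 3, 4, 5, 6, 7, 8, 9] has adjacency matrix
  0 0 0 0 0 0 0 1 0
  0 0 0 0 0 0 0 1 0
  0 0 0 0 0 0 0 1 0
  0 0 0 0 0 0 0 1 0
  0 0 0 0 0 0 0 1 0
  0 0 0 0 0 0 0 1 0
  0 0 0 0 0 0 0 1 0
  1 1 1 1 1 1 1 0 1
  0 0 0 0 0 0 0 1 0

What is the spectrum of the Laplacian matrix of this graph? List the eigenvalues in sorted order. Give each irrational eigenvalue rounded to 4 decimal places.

[0, 1, 1, 1, 1, 1, 1, 1, 9]

Each diagonal entry of L is the vertex degree and each off-diagonal entry is -1 where an edge is present, 0 otherwise; in the order [1, 2, 3, 4, 5, 6, 7, 8, 9] the diagonal is [1, 1, 1, 1, 1, 1, 1, 8, 1]. The multiplicity of 0 as a Laplacian eigenvalue equals the number of connected components. The single zero eigenvalue shows the graph is connected. The largest eigenvalue, 9, is at most the vertex count 9. By the matrix-tree theorem the graph has (1/9) * product of the nonzero eigenvalues = 1 spanning tree.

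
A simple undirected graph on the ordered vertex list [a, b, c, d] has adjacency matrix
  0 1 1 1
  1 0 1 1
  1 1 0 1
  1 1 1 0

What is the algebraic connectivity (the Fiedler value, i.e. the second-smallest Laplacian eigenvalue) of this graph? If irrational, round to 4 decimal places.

Reading degrees in the order [a, b, c, d] gives [3, 3, 3, 3]; set D = diag(3, 3, 3, 3) and form L = D - A. The sorted Laplacian eigenvalues are [0, 4, 4, 4]; the algebraic connectivity is the second entry, 4. The eigenvalues sum to 12, which equals trace(L) = 2|E|. There is one zero in the spectrum, matching the 1 component.

4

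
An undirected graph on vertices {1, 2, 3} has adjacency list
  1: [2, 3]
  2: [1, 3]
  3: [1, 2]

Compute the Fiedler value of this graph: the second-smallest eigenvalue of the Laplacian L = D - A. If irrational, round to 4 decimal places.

3

Reading degrees in the order [1, 2, 3] gives [2, 2, 2]; set D = diag(2, 2, 2) and form L = D - A. The smallest Laplacian eigenvalue is always 0. The next one, lambda_2 = 3, measures how hard the graph is to disconnect: larger values mean better connectivity. By the matrix-tree theorem the graph has (1/3) * product of the nonzero eigenvalues = 3 spanning trees.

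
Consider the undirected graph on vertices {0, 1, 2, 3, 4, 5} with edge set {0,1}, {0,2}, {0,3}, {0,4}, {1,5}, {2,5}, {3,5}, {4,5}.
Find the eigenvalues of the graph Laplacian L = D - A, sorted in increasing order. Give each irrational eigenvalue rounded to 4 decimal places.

[0, 2, 2, 2, 4, 6]

Each diagonal entry of L is the vertex degree and each off-diagonal entry is -1 where an edge is present, 0 otherwise; in the order [0, 1, 2, 3, 4, 5] the diagonal is [4, 2, 2, 2, 2, 4]. The multiplicity of 0 as a Laplacian eigenvalue equals the number of connected components. There is one zero in the spectrum, matching the 1 component.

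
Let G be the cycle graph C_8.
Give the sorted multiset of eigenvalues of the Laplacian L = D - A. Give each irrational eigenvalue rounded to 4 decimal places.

The graph has 8 vertices and degree multiset [2, 2, 2, 2, 2, 2, 2, 2]; D is the diagonal matrix of degrees and L = D - A. L is symmetric positive semidefinite, so every eigenvalue is real and nonnegative. The eigenvalues sum to 16, which equals trace(L) = 2|E|. There is one zero in the spectrum, matching the 1 component.

[0, 0.5858, 0.5858, 2, 2, 3.4142, 3.4142, 4]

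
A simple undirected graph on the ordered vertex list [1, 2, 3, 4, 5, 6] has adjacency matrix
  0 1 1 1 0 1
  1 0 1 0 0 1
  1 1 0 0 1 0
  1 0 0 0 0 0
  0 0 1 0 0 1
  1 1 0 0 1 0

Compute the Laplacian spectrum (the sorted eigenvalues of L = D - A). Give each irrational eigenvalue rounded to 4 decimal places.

Each diagonal entry of L is the vertex degree and each off-diagonal entry is -1 where an edge is present, 0 otherwise; in the order [1, 2, 3, 4, 5, 6] the diagonal is [4, 3, 3, 1, 2, 3]. Since every row of L sums to 0, the all-ones vector is in the kernel and 0 is an eigenvalue. The single zero eigenvalue shows the graph is connected. There is one zero in the spectrum, matching the 1 component. The largest eigenvalue, 5.3686, is at most the vertex count 6.

[0, 0.8929, 2.2123, 3, 4.5262, 5.3686]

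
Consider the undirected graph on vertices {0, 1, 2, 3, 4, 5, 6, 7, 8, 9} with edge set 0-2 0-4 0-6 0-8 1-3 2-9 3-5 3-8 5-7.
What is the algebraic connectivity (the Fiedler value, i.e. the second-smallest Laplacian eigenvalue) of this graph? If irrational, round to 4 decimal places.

0.1626

Each diagonal entry of L is the vertex degree and each off-diagonal entry is -1 where an edge is present, 0 otherwise; in the order [0, 1, 2, 3, 4, 5, 6, 7, 8, 9] the diagonal is [4, 1, 2, 3, 1, 2, 1, 1, 2, 1]. The sorted Laplacian eigenvalues are [0, 0.1626, 0.5188, 0.6270, 1, 1.5072, 2.3111, 2.5027, 4.1701, 5.2005]; the algebraic connectivity is the second entry, 0.1626. The eigenvalues sum to 18, which equals trace(L) = 2|E|.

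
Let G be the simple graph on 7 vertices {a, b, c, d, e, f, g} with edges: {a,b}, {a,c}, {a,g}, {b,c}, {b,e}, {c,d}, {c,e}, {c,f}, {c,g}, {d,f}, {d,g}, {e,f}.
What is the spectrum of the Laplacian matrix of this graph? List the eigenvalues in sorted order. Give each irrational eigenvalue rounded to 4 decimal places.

Reading degrees in the order [a, b, c, d, e, f, g] gives [3, 3, 6, 3, 3, 3, 3]; set D = diag(3, 3, 6, 3, 3, 3, 3) and form L = D - A. Diagonalising L (or applying a numerical eigensolver to the 7x7 matrix) gives the spectrum above. The largest eigenvalue, 7, is at most the vertex count 7.

[0, 2, 2, 4, 4, 5, 7]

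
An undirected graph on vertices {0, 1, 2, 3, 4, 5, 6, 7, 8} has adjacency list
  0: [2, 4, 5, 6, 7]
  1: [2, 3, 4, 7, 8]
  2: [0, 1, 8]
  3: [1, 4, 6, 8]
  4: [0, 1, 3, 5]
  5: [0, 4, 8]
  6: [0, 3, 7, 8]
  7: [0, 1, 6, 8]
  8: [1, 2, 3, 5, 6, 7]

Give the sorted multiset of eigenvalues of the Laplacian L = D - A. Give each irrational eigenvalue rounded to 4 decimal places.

[0, 2.4844, 2.8106, 3.2713, 4.3209, 4.5348, 6.2179, 6.8454, 7.5147]

With the vertex order [0, 1, 2, 3, 4, 5, 6, 7, 8], the degrees are [5, 5, 3, 4, 4, 3, 4, 4, 6], giving D = diag(5, 5, 3, 4, 4, 3, 4, 4, 6) and L = D - A. Since every row of L sums to 0, the all-ones vector is in the kernel and 0 is an eigenvalue. By the matrix-tree theorem the graph has (1/9) * product of the nonzero eigenvalues = 15907 spanning trees. There is one zero in the spectrum, matching the 1 component.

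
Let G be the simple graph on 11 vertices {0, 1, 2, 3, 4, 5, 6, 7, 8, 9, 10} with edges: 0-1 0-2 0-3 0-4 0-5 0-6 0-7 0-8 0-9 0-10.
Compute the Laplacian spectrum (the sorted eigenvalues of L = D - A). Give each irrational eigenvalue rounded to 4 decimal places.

[0, 1, 1, 1, 1, 1, 1, 1, 1, 1, 11]

Reading degrees in the order [0, 1, 2, 3, 4, 5, 6, 7, 8, 9, 10] gives [10, 1, 1, 1, 1, 1, 1, 1, 1, 1, 1]; set D = diag(10, 1, 1, 1, 1, 1, 1, 1, 1, 1, 1) and form L = D - A. Since every row of L sums to 0, the all-ones vector is in the kernel and 0 is an eigenvalue. The eigenvalues sum to 20, which equals trace(L) = 2|E|.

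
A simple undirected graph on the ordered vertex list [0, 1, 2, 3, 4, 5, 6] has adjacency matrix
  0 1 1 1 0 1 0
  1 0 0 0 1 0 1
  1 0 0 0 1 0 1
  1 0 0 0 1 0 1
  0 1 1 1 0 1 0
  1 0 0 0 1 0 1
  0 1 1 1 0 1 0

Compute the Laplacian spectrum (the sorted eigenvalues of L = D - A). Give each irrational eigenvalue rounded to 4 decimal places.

Reading degrees in the order [0, 1, 2, 3, 4, 5, 6] gives [4, 3, 3, 3, 4, 3, 4]; set D = diag(4, 3, 3, 3, 4, 3, 4) and form L = D - A. L is symmetric positive semidefinite, so every eigenvalue is real and nonnegative.

[0, 3, 3, 3, 4, 4, 7]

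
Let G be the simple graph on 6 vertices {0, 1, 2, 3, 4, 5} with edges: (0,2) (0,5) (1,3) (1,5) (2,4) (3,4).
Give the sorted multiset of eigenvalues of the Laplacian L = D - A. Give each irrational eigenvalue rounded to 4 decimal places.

Reading degrees in the order [0, 1, 2, 3, 4, 5] gives [2, 2, 2, 2, 2, 2]; set D = diag(2, 2, 2, 2, 2, 2) and form L = D - A. L is symmetric positive semidefinite, so every eigenvalue is real and nonnegative. The largest eigenvalue, 4, is at most the vertex count 6.

[0, 1, 1, 3, 3, 4]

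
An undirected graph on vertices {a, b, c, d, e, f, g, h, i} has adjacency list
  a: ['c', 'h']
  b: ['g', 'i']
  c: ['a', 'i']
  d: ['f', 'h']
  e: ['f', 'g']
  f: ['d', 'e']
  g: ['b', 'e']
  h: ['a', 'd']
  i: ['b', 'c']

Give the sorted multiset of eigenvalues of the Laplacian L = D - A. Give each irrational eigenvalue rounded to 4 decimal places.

[0, 0.4679, 0.4679, 1.6527, 1.6527, 3, 3, 3.8794, 3.8794]

Reading degrees in the order [a, b, c, d, e, f, g, h, i] gives [2, 2, 2, 2, 2, 2, 2, 2, 2]; set D = diag(2, 2, 2, 2, 2, 2, 2, 2, 2) and form L = D - A. L is symmetric positive semidefinite, so every eigenvalue is real and nonnegative. The eigenvalues sum to 18, which equals trace(L) = 2|E|. By the matrix-tree theorem the graph has (1/9) * product of the nonzero eigenvalues = 9 spanning trees.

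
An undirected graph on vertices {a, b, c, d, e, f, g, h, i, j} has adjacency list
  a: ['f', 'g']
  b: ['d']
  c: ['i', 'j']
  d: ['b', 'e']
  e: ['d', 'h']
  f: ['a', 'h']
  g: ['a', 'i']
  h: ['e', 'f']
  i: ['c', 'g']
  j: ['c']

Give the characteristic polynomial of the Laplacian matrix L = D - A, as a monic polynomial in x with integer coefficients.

With the vertex order [a, b, c, d, e, f, g, h, i, j], the degrees are [2, 1, 2, 2, 2, 2, 2, 2, 2, 1], giving D = diag(2, 1, 2, 2, 2, 2, 2, 2, 2, 1) and L = D - A. Computing det(xI - L) by cofactor expansion (or equivalently via sum-over-permutations) gives x^10 - 18x^9 + 136x^8 - 560x^7 + 1365x^6 - 2002x^5 + 1716x^4 - 792x^3 + 165x^2 - 10x. Since p(0) = det(-L) = 0, x divides p(x). By the matrix-tree theorem the graph has (1/10) * product of the nonzero eigenvalues = 1 spanning tree.

x^10 - 18x^9 + 136x^8 - 560x^7 + 1365x^6 - 2002x^5 + 1716x^4 - 792x^3 + 165x^2 - 10x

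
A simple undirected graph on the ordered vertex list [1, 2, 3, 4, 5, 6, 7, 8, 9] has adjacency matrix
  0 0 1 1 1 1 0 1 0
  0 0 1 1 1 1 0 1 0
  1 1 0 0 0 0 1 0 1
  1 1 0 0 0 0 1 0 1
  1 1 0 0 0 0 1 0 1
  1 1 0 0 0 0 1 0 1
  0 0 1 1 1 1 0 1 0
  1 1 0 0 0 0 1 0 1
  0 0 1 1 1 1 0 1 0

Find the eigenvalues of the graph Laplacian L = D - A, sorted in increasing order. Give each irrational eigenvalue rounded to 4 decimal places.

[0, 4, 4, 4, 4, 5, 5, 5, 9]

Each diagonal entry of L is the vertex degree and each off-diagonal entry is -1 where an edge is present, 0 otherwise; in the order [1, 2, 3, 4, 5, 6, 7, 8, 9] the diagonal is [5, 5, 4, 4, 4, 4, 5, 4, 5]. The multiplicity of 0 as a Laplacian eigenvalue equals the number of connected components. The single zero eigenvalue shows the graph is connected. There is one zero in the spectrum, matching the 1 component. The eigenvalues sum to 40, which equals trace(L) = 2|E|.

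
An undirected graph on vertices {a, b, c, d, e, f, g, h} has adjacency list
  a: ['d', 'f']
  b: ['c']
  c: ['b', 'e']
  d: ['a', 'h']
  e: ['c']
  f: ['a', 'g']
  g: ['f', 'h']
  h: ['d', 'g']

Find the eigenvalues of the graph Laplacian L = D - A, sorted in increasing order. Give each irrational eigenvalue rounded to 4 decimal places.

[0, 0, 1, 1.3820, 1.3820, 3, 3.6180, 3.6180]

Reading degrees in the order [a, b, c, d, e, f, g, h] gives [2, 1, 2, 2, 1, 2, 2, 2]; set D = diag(2, 1, 2, 2, 1, 2, 2, 2) and form L = D - A. The multiplicity of 0 as a Laplacian eigenvalue equals the number of connected components. The 2 zero eigenvalues correspond to the 2 connected components. The eigenvalues sum to 14, which equals trace(L) = 2|E|.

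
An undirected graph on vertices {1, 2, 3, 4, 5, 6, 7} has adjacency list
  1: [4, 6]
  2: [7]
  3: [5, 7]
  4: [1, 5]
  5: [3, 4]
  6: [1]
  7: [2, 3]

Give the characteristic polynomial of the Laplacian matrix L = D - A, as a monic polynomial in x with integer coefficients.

With the vertex order [1, 2, 3, 4, 5, 6, 7], the degrees are [2, 1, 2, 2, 2, 1, 2], giving D = diag(2, 1, 2, 2, 2, 1, 2) and L = D - A. L has integer entries, so p(x) = det(xI - L) has integer coefficients. Expanding the determinant yields x^7 - 12x^6 + 55x^5 - 120x^4 + 126x^3 - 56x^2 + 7x. The coefficient of x^6 equals -trace(L) = -12, matching the sum of degrees.

x^7 - 12x^6 + 55x^5 - 120x^4 + 126x^3 - 56x^2 + 7x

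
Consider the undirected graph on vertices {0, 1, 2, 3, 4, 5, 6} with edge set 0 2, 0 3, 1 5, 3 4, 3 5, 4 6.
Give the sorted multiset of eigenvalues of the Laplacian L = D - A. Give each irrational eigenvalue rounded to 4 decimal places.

[0, 0.3820, 0.3820, 1.5858, 2.6180, 2.6180, 4.4142]

Each diagonal entry of L is the vertex degree and each off-diagonal entry is -1 where an edge is present, 0 otherwise; in the order [0, 1, 2, 3, 4, 5, 6] the diagonal is [2, 1, 1, 3, 2, 2, 1]. Diagonalising L (or applying a numerical eigensolver to the 7x7 matrix) gives the spectrum above. The single zero eigenvalue shows the graph is connected.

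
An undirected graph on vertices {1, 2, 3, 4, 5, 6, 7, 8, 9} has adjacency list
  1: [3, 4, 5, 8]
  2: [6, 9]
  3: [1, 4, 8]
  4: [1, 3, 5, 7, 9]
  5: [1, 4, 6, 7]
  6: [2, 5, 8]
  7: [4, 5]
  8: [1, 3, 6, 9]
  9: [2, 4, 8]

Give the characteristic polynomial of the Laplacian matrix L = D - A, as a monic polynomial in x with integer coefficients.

x^9 - 30x^8 + 381x^7 - 2668x^6 + 11231x^5 - 28990x^4 + 44603x^3 - 37196x^2 + 12798x

Reading degrees in the order [1, 2, 3, 4, 5, 6, 7, 8, 9] gives [4, 2, 3, 5, 4, 3, 2, 4, 3]; set D = diag(4, 2, 3, 5, 4, 3, 2, 4, 3) and form L = D - A. L has integer entries, so p(x) = det(xI - L) has integer coefficients. Expanding the determinant yields x^9 - 30x^8 + 381x^7 - 2668x^6 + 11231x^5 - 28990x^4 + 44603x^3 - 37196x^2 + 12798x. Since p(0) = det(-L) = 0, x divides p(x). The largest eigenvalue, 6.5387, is at most the vertex count 9.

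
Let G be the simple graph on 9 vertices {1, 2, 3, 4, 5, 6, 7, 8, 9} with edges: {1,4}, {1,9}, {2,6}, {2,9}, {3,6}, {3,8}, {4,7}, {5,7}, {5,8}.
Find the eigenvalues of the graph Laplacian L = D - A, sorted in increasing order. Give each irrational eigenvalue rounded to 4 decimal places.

With the vertex order [1, 2, 3, 4, 5, 6, 7, 8, 9], the degrees are [2, 2, 2, 2, 2, 2, 2, 2, 2], giving D = diag(2, 2, 2, 2, 2, 2, 2, 2, 2) and L = D - A. Since every row of L sums to 0, the all-ones vector is in the kernel and 0 is an eigenvalue. The single zero eigenvalue shows the graph is connected. By the matrix-tree theorem the graph has (1/9) * product of the nonzero eigenvalues = 9 spanning trees. There is one zero in the spectrum, matching the 1 component.

[0, 0.4679, 0.4679, 1.6527, 1.6527, 3, 3, 3.8794, 3.8794]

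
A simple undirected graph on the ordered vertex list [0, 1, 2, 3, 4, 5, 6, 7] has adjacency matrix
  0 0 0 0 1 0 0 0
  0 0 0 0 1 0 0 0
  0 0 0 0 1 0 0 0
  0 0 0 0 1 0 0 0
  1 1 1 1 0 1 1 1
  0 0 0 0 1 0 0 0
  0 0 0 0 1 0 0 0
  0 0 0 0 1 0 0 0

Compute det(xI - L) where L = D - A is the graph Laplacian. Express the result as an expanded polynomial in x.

With the vertex order [0, 1, 2, 3, 4, 5, 6, 7], the degrees are [1, 1, 1, 1, 7, 1, 1, 1], giving D = diag(1, 1, 1, 1, 7, 1, 1, 1) and L = D - A. The eigenvalues of L are [0, 1, 1, 1, 1, 1, 1, 8]; the characteristic polynomial is the product of (x - lambda_i), which multiplies out to x^8 - 14x^7 + 63x^6 - 140x^5 + 175x^4 - 126x^3 + 49x^2 - 8x. Since p(0) = det(-L) = 0, x divides p(x). By the matrix-tree theorem the graph has (1/8) * product of the nonzero eigenvalues = 1 spanning tree.

x^8 - 14x^7 + 63x^6 - 140x^5 + 175x^4 - 126x^3 + 49x^2 - 8x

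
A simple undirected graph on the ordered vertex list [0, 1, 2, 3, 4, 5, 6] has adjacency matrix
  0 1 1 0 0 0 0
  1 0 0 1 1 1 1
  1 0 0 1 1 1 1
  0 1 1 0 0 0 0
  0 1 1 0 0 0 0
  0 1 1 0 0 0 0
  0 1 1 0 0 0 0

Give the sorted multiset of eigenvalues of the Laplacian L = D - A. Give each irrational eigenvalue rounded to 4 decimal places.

[0, 2, 2, 2, 2, 5, 7]

Each diagonal entry of L is the vertex degree and each off-diagonal entry is -1 where an edge is present, 0 otherwise; in the order [0, 1, 2, 3, 4, 5, 6] the diagonal is [2, 5, 5, 2, 2, 2, 2]. Diagonalising L (or applying a numerical eigensolver to the 7x7 matrix) gives the spectrum above. By the matrix-tree theorem the graph has (1/7) * product of the nonzero eigenvalues = 80 spanning trees.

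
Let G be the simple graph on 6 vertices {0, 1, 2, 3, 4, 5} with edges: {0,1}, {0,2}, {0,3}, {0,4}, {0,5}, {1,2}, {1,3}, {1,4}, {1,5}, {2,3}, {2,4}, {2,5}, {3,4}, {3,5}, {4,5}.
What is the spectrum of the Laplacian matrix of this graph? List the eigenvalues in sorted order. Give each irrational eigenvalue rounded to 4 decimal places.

Reading degrees in the order [0, 1, 2, 3, 4, 5] gives [5, 5, 5, 5, 5, 5]; set D = diag(5, 5, 5, 5, 5, 5) and form L = D - A. The multiplicity of 0 as a Laplacian eigenvalue equals the number of connected components. The single zero eigenvalue shows the graph is connected. The eigenvalues sum to 30, which equals trace(L) = 2|E|.

[0, 6, 6, 6, 6, 6]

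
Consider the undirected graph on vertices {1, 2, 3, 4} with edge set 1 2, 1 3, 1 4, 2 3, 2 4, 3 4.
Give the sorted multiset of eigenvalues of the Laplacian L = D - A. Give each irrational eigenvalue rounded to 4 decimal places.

[0, 4, 4, 4]

With the vertex order [1, 2, 3, 4], the degrees are [3, 3, 3, 3], giving D = diag(3, 3, 3, 3) and L = D - A. Since every row of L sums to 0, the all-ones vector is in the kernel and 0 is an eigenvalue.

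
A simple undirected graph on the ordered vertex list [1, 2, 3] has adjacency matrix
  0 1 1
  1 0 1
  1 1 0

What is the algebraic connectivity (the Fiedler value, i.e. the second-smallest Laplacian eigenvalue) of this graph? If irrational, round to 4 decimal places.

3

Reading degrees in the order [1, 2, 3] gives [2, 2, 2]; set D = diag(2, 2, 2) and form L = D - A. The sorted Laplacian eigenvalues are [0, 3, 3]; the algebraic connectivity is the second entry, 3. By the matrix-tree theorem the graph has (1/3) * product of the nonzero eigenvalues = 3 spanning trees.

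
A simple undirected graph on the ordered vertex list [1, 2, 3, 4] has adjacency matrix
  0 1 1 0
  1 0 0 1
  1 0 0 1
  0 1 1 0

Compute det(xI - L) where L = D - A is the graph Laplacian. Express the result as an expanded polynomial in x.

x^4 - 8x^3 + 20x^2 - 16x

With the vertex order [1, 2, 3, 4], the degrees are [2, 2, 2, 2], giving D = diag(2, 2, 2, 2) and L = D - A. Computing det(xI - L) by cofactor expansion (or equivalently via sum-over-permutations) gives x^4 - 8x^3 + 20x^2 - 16x. The constant term is 0 because L is singular (the all-ones vector lies in its kernel). By the matrix-tree theorem the graph has (1/4) * product of the nonzero eigenvalues = 4 spanning trees.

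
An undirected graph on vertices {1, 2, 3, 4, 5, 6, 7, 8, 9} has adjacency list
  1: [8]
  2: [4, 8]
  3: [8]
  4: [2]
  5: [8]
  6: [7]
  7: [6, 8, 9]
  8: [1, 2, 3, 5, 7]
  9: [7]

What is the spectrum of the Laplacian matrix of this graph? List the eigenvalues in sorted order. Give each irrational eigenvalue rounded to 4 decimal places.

[0, 0.3158, 0.5356, 1, 1, 1, 2.4475, 3.5152, 6.1860]

With the vertex order [1, 2, 3, 4, 5, 6, 7, 8, 9], the degrees are [1, 2, 1, 1, 1, 1, 3, 5, 1], giving D = diag(1, 2, 1, 1, 1, 1, 3, 5, 1) and L = D - A. Diagonalising L (or applying a numerical eigensolver to the 9x9 matrix) gives the spectrum above. The eigenvalues sum to 16, which equals trace(L) = 2|E|. The largest eigenvalue, 6.1860, is at most the vertex count 9.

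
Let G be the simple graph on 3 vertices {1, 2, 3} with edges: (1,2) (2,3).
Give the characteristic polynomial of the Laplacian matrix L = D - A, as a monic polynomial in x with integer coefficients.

x^3 - 4x^2 + 3x

Each diagonal entry of L is the vertex degree and each off-diagonal entry is -1 where an edge is present, 0 otherwise; in the order [1, 2, 3] the diagonal is [1, 2, 1]. The eigenvalues of L are [0, 1, 3]; the characteristic polynomial is the product of (x - lambda_i), which multiplies out to x^3 - 4x^2 + 3x. The constant term is 0 because L is singular (the all-ones vector lies in its kernel).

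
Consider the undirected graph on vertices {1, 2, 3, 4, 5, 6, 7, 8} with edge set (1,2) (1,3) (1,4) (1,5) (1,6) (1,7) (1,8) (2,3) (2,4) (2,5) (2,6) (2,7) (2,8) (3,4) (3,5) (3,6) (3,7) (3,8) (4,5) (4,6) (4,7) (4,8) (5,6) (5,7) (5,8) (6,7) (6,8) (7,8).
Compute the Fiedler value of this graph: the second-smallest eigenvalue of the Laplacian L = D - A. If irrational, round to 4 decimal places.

8

Reading degrees in the order [1, 2, 3, 4, 5, 6, 7, 8] gives [7, 7, 7, 7, 7, 7, 7, 7]; set D = diag(7, 7, 7, 7, 7, 7, 7, 7) and form L = D - A. The sorted Laplacian eigenvalues are [0, 8, 8, 8, 8, 8, 8, 8]; the algebraic connectivity is the second entry, 8. The eigenvalues sum to 56, which equals trace(L) = 2|E|. The largest eigenvalue, 8, is at most the vertex count 8.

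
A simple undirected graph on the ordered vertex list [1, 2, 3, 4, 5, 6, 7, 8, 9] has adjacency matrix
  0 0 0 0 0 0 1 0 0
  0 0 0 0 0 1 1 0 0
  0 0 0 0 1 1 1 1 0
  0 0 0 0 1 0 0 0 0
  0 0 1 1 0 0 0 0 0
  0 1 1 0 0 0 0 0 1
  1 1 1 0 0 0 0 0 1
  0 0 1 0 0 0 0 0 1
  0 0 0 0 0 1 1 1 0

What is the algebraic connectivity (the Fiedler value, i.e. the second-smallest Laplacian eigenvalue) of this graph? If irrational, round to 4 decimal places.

0.3839

Each diagonal entry of L is the vertex degree and each off-diagonal entry is -1 where an edge is present, 0 otherwise; in the order [1, 2, 3, 4, 5, 6, 7, 8, 9] the diagonal is [1, 2, 4, 1, 2, 3, 4, 2, 3]. Computing the eigenvalues of L and sorting gives [0, 0.3839, 0.8828, 1.5016, 2.3144, 3, 3.5976, 4.0941, 6.2255]. The Fiedler value lambda_2 = 0.3839 is strictly positive, so the graph is connected. There is one zero in the spectrum, matching the 1 component.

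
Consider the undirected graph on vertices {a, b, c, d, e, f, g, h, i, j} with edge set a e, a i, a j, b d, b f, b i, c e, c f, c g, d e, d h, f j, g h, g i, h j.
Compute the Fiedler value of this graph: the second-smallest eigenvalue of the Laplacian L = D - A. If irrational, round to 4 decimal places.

2

With the vertex order [a, b, c, d, e, f, g, h, i, j], the degrees are [3, 3, 3, 3, 3, 3, 3, 3, 3, 3], giving D = diag(3, 3, 3, 3, 3, 3, 3, 3, 3, 3) and L = D - A. The sorted Laplacian eigenvalues are [0, 2, 2, 2, 2, 2, 5, 5, 5, 5]; the algebraic connectivity is the second entry, 2. By the matrix-tree theorem the graph has (1/10) * product of the nonzero eigenvalues = 2000 spanning trees. There is one zero in the spectrum, matching the 1 component.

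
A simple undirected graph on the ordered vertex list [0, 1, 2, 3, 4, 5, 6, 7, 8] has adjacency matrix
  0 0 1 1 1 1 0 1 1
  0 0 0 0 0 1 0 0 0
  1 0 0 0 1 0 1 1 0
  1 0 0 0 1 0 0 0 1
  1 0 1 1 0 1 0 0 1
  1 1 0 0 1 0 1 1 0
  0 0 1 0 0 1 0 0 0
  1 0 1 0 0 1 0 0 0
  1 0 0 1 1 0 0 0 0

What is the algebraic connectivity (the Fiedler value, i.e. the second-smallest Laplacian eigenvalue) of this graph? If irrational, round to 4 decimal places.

With the vertex order [0, 1, 2, 3, 4, 5, 6, 7, 8], the degrees are [6, 1, 4, 3, 5, 5, 2, 3, 3], giving D = diag(6, 1, 4, 3, 5, 5, 2, 3, 3) and L = D - A. Computing the eigenvalues of L and sorting gives [0, 0.8566, 1.4523, 2.4567, 4, 4.3278, 4.8792, 6.6967, 7.3307]. The Fiedler value lambda_2 = 0.8566 is strictly positive, so the graph is connected. By the matrix-tree theorem the graph has (1/9) * product of the nonzero eigenvalues = 1408 spanning trees. There is one zero in the spectrum, matching the 1 component.

0.8566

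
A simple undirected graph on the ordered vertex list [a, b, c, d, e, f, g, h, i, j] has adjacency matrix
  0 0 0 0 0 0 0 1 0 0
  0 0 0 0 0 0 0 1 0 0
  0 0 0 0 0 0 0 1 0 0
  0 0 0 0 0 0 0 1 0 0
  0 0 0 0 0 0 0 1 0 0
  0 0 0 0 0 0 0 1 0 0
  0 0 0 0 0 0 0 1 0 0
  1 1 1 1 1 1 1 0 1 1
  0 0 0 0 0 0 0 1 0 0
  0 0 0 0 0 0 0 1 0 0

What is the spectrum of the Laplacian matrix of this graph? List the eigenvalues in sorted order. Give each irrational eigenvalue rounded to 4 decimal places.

[0, 1, 1, 1, 1, 1, 1, 1, 1, 10]

Reading degrees in the order [a, b, c, d, e, f, g, h, i, j] gives [1, 1, 1, 1, 1, 1, 1, 9, 1, 1]; set D = diag(1, 1, 1, 1, 1, 1, 1, 9, 1, 1) and form L = D - A. The multiplicity of 0 as a Laplacian eigenvalue equals the number of connected components. The single zero eigenvalue shows the graph is connected. There is one zero in the spectrum, matching the 1 component.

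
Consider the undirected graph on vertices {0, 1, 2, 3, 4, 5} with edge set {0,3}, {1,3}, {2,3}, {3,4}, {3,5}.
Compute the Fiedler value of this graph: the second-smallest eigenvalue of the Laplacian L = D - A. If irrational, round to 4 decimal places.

1

With the vertex order [0, 1, 2, 3, 4, 5], the degrees are [1, 1, 1, 5, 1, 1], giving D = diag(1, 1, 1, 5, 1, 1) and L = D - A. The sorted Laplacian eigenvalues are [0, 1, 1, 1, 1, 6]; the algebraic connectivity is the second entry, 1. By the matrix-tree theorem the graph has (1/6) * product of the nonzero eigenvalues = 1 spanning tree. The largest eigenvalue, 6, is at most the vertex count 6.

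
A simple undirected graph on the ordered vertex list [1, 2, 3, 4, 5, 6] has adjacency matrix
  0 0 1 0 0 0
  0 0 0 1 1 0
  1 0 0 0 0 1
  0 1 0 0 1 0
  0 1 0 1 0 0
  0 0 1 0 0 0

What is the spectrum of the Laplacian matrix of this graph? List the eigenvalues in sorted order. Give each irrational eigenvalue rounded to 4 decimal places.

With the vertex order [1, 2, 3, 4, 5, 6], the degrees are [1, 2, 2, 2, 2, 1], giving D = diag(1, 2, 2, 2, 2, 1) and L = D - A. L is symmetric positive semidefinite, so every eigenvalue is real and nonnegative. The 2 zero eigenvalues correspond to the 2 connected components.

[0, 0, 1, 3, 3, 3]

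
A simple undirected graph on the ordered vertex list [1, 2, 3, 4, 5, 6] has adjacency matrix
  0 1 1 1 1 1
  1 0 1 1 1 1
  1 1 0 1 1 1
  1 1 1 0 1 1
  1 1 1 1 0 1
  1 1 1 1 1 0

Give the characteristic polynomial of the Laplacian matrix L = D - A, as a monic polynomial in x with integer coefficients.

Each diagonal entry of L is the vertex degree and each off-diagonal entry is -1 where an edge is present, 0 otherwise; in the order [1, 2, 3, 4, 5, 6] the diagonal is [5, 5, 5, 5, 5, 5]. The eigenvalues of L are [0, 6, 6, 6, 6, 6]; the characteristic polynomial is the product of (x - lambda_i), which multiplies out to x^6 - 30x^5 + 360x^4 - 2160x^3 + 6480x^2 - 7776x. Since p(0) = det(-L) = 0, x divides p(x). The eigenvalues sum to 30, which equals trace(L) = 2|E|.

x^6 - 30x^5 + 360x^4 - 2160x^3 + 6480x^2 - 7776x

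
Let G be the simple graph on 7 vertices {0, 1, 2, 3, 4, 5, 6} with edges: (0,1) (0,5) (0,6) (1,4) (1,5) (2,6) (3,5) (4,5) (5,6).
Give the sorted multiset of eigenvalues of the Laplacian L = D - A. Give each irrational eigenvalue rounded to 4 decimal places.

[0, 0.6674, 1.0579, 2.1537, 3.4872, 4.5758, 6.0579]

With the vertex order [0, 1, 2, 3, 4, 5, 6], the degrees are [3, 3, 1, 1, 2, 5, 3], giving D = diag(3, 3, 1, 1, 2, 5, 3) and L = D - A. Diagonalising L (or applying a numerical eigensolver to the 7x7 matrix) gives the spectrum above. The eigenvalues sum to 18, which equals trace(L) = 2|E|. There is one zero in the spectrum, matching the 1 component.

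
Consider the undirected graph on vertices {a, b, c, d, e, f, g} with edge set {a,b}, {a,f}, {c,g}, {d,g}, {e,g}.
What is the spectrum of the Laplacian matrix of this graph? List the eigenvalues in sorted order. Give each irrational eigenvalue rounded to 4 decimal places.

With the vertex order [a, b, c, d, e, f, g], the degrees are [2, 1, 1, 1, 1, 1, 3], giving D = diag(2, 1, 1, 1, 1, 1, 3) and L = D - A. L is symmetric positive semidefinite, so every eigenvalue is real and nonnegative. The 2 zero eigenvalues correspond to the 2 connected components. There are 2 zeros in the spectrum, matching the 2 components.

[0, 0, 1, 1, 1, 3, 4]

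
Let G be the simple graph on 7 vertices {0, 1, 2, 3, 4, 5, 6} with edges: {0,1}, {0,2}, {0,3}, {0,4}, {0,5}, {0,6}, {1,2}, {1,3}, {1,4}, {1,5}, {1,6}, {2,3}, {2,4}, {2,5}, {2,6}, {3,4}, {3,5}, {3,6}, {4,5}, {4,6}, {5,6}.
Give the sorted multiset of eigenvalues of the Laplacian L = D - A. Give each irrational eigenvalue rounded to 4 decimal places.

[0, 7, 7, 7, 7, 7, 7]

With the vertex order [0, 1, 2, 3, 4, 5, 6], the degrees are [6, 6, 6, 6, 6, 6, 6], giving D = diag(6, 6, 6, 6, 6, 6, 6) and L = D - A. Since every row of L sums to 0, the all-ones vector is in the kernel and 0 is an eigenvalue. The single zero eigenvalue shows the graph is connected. The eigenvalues sum to 42, which equals trace(L) = 2|E|. There is one zero in the spectrum, matching the 1 component.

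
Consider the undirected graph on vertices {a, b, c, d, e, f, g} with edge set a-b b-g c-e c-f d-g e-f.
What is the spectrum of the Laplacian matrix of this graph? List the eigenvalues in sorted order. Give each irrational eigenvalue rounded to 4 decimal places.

Each diagonal entry of L is the vertex degree and each off-diagonal entry is -1 where an edge is present, 0 otherwise; in the order [a, b, c, d, e, f, g] the diagonal is [1, 2, 2, 1, 2, 2, 2]. The multiplicity of 0 as a Laplacian eigenvalue equals the number of connected components. The 2 zero eigenvalues correspond to the 2 connected components. The eigenvalues sum to 12, which equals trace(L) = 2|E|. The largest eigenvalue, 3.4142, is at most the vertex count 7.

[0, 0, 0.5858, 2, 3, 3, 3.4142]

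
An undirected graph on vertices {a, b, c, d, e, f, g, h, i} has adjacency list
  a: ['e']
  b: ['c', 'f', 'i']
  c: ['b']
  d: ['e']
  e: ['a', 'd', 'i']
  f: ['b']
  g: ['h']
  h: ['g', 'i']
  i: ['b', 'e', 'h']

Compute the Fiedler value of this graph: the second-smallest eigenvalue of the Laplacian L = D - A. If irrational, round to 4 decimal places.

0.2679

With the vertex order [a, b, c, d, e, f, g, h, i], the degrees are [1, 3, 1, 1, 3, 1, 1, 2, 3], giving D = diag(1, 3, 1, 1, 3, 1, 1, 2, 3) and L = D - A. Computing the eigenvalues of L and sorting gives [0, 0.2679, 0.3446, 1, 1, 1.7892, 3, 3.7321, 4.8662]. The Fiedler value lambda_2 = 0.2679 is strictly positive, so the graph is connected.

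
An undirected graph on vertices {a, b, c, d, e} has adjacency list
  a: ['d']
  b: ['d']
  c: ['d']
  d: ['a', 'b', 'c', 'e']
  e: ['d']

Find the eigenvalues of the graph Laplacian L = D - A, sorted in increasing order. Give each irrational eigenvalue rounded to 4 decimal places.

With the vertex order [a, b, c, d, e], the degrees are [1, 1, 1, 4, 1], giving D = diag(1, 1, 1, 4, 1) and L = D - A. L is symmetric positive semidefinite, so every eigenvalue is real and nonnegative. The single zero eigenvalue shows the graph is connected. The largest eigenvalue, 5, is at most the vertex count 5.

[0, 1, 1, 1, 5]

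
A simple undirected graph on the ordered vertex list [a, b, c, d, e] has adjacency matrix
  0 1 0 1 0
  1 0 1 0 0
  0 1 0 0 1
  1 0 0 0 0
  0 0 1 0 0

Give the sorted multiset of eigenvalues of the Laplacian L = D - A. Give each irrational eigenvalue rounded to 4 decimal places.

With the vertex order [a, b, c, d, e], the degrees are [2, 2, 2, 1, 1], giving D = diag(2, 2, 2, 1, 1) and L = D - A. Diagonalising L (or applying a numerical eigensolver to the 5x5 matrix) gives the spectrum above. The eigenvalues sum to 8, which equals trace(L) = 2|E|. There is one zero in the spectrum, matching the 1 component.

[0, 0.3820, 1.3820, 2.6180, 3.6180]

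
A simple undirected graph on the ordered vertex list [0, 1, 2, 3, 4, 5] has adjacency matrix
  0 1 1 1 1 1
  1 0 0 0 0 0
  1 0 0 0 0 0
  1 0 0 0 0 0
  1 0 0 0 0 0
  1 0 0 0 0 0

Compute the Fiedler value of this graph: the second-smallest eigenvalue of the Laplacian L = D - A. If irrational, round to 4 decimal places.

With the vertex order [0, 1, 2, 3, 4, 5], the degrees are [5, 1, 1, 1, 1, 1], giving D = diag(5, 1, 1, 1, 1, 1) and L = D - A. The sorted Laplacian eigenvalues are [0, 1, 1, 1, 1, 6]; the algebraic connectivity is the second entry, 1.

1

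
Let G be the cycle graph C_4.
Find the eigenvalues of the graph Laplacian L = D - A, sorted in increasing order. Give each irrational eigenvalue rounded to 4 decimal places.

[0, 2, 2, 4]

The graph has 4 vertices and degree multiset [2, 2, 2, 2]; D is the diagonal matrix of degrees and L = D - A. L is symmetric positive semidefinite, so every eigenvalue is real and nonnegative. The single zero eigenvalue shows the graph is connected. The largest eigenvalue, 4, is at most the vertex count 4.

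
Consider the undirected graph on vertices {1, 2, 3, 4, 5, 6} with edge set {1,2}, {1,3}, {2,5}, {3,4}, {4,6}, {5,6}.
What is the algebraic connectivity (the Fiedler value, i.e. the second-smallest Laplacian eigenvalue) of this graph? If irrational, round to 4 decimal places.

Each diagonal entry of L is the vertex degree and each off-diagonal entry is -1 where an edge is present, 0 otherwise; in the order [1, 2, 3, 4, 5, 6] the diagonal is [2, 2, 2, 2, 2, 2]. The sorted Laplacian eigenvalues are [0, 1, 1, 3, 3, 4]; the algebraic connectivity is the second entry, 1. By the matrix-tree theorem the graph has (1/6) * product of the nonzero eigenvalues = 6 spanning trees.

1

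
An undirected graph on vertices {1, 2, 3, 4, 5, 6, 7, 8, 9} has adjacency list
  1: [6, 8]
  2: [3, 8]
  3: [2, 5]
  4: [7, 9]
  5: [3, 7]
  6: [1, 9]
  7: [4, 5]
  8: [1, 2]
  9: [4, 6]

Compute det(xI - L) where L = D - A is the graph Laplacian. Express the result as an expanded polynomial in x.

x^9 - 18x^8 + 135x^7 - 546x^6 + 1287x^5 - 1782x^4 + 1386x^3 - 540x^2 + 81x

Reading degrees in the order [1, 2, 3, 4, 5, 6, 7, 8, 9] gives [2, 2, 2, 2, 2, 2, 2, 2, 2]; set D = diag(2, 2, 2, 2, 2, 2, 2, 2, 2) and form L = D - A. Computing det(xI - L) by cofactor expansion (or equivalently via sum-over-permutations) gives x^9 - 18x^8 + 135x^7 - 546x^6 + 1287x^5 - 1782x^4 + 1386x^3 - 540x^2 + 81x. The coefficient of x^8 equals -trace(L) = -18, matching the sum of degrees. The largest eigenvalue, 3.8794, is at most the vertex count 9. By the matrix-tree theorem the graph has (1/9) * product of the nonzero eigenvalues = 9 spanning trees.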